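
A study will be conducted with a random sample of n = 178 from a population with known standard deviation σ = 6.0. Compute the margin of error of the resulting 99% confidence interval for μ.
Margin of error = 1.16

Margin of error = z* · σ/√n
= 2.576 · 6.0/√178
= 2.576 · 6.0/13.3417
= 1.16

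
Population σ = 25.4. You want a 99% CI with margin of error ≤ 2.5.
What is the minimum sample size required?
n ≥ 685

For margin E ≤ 2.5:
n ≥ (z* · σ / E)²
n ≥ (2.576 · 25.4 / 2.5)²
n ≥ 684.98

Minimum n = 685 (rounding up)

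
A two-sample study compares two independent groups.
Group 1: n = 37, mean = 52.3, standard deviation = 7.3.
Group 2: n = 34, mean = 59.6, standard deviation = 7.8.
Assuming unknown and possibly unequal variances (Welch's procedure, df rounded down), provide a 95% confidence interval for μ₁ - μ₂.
(-10.89, -3.71)

Difference: x̄₁ - x̄₂ = -7.30
SE = √(s₁²/n₁ + s₂²/n₂) = √(7.3²/37 + 7.8²/34) = 1.7971
df = 67.45 → 67 (Welch–Satterthwaite, rounded down)
t* = 1.996

CI: -7.30 ± 1.996 · 1.7971 = -7.30 ± 3.59 = (-10.89, -3.71)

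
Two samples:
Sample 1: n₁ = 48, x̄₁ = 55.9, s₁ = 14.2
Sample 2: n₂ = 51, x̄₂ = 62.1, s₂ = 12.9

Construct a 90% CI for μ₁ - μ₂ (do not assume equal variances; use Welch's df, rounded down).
(-10.74, -1.66)

Difference: x̄₁ - x̄₂ = -6.20
SE = √(s₁²/n₁ + s₂²/n₂) = √(14.2²/48 + 12.9²/51) = 2.7320
df = 94.68 → 94 (Welch–Satterthwaite, rounded down)
t* = 1.661

CI: -6.20 ± 1.661 · 2.7320 = -6.20 ± 4.54 = (-10.74, -1.66)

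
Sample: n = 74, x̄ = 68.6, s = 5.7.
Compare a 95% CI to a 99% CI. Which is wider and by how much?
99% CI is wider by 0.87

df = 73
95% CI: t* = 1.993, (67.28, 69.92), width = 2 · t* · s/√n = 2.64
99% CI: t* = 2.645, (66.85, 70.35), width = 2 · t* · s/√n = 3.51

The 99% CI is wider by 3.51 - 2.64 = 0.87.
Higher confidence requires a wider interval.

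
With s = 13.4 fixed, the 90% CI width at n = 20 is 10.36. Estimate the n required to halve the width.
n ≈ 80

CI width ∝ 1/√n
To reduce width by factor 2, need √n to grow by 2 → need 2² = 4 times as many samples.

Current: n = 20, width = 10.36
New: n = 80, width ≈ 4.99

Width reduced by factor of 10.36/4.99 = 2.08.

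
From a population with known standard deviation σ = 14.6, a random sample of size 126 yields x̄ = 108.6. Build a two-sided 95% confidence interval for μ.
(106.05, 111.15)

z-interval (σ known):
z* = 1.960 for 95% confidence

Margin of error = z* · σ/√n = 1.960 · 14.6/√126 = 2.55

CI: (108.6 - 2.55, 108.6 + 2.55) = (106.05, 111.15)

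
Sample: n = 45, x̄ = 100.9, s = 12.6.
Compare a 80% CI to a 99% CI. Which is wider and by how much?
99% CI is wider by 5.22

df = 44
80% CI: t* = 1.301, (98.46, 103.34), width = 2 · t* · s/√n = 4.89
99% CI: t* = 2.692, (95.84, 105.96), width = 2 · t* · s/√n = 10.11

The 99% CI is wider by 10.11 - 4.89 = 5.22.
Higher confidence requires a wider interval.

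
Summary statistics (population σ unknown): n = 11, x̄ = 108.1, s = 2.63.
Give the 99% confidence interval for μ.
(105.59, 110.61)

t-interval (σ unknown):
df = n - 1 = 10
t* = 3.169 for 99% confidence

Margin of error = t* · s/√n = 3.169 · 2.63/√11 = 2.51

CI: (105.59, 110.61)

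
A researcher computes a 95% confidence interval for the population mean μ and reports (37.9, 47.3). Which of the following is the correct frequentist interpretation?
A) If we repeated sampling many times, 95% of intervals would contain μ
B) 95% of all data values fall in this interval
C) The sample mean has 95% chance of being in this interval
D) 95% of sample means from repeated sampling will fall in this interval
A

A) Correct — this is the frequentist long-run coverage interpretation.
B) Wrong — a CI is about the parameter μ, not individual data values.
C) Wrong — x̄ is observed and sits in the interval by construction.
D) Wrong — coverage applies to intervals containing μ, not to future x̄ values.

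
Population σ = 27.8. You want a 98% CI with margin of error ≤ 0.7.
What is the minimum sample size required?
n ≥ 8534

For margin E ≤ 0.7:
n ≥ (z* · σ / E)²
n ≥ (2.326 · 27.8 / 0.7)²
n ≥ 8533.22

Minimum n = 8534 (rounding up)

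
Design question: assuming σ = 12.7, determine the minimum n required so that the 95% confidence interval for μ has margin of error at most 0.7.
n ≥ 1265

For margin E ≤ 0.7:
n ≥ (z* · σ / E)²
n ≥ (1.960 · 12.7 / 0.7)²
n ≥ 1264.51

Minimum n = 1265 (rounding up)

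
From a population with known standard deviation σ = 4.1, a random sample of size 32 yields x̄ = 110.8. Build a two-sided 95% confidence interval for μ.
(109.38, 112.22)

z-interval (σ known):
z* = 1.960 for 95% confidence

Margin of error = z* · σ/√n = 1.960 · 4.1/√32 = 1.42

CI: (110.8 - 1.42, 110.8 + 1.42) = (109.38, 112.22)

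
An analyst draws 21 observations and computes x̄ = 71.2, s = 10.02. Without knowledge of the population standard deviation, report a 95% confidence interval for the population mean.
(66.64, 75.76)

t-interval (σ unknown):
df = n - 1 = 20
t* = 2.086 for 95% confidence

Margin of error = t* · s/√n = 2.086 · 10.02/√21 = 4.56

CI: (66.64, 75.76)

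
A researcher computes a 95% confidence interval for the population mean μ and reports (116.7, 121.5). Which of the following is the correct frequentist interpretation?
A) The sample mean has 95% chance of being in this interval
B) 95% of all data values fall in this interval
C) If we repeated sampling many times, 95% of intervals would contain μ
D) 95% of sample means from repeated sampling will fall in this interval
C

A) Wrong — x̄ is observed and sits in the interval by construction.
B) Wrong — a CI is about the parameter μ, not individual data values.
C) Correct — this is the frequentist long-run coverage interpretation.
D) Wrong — coverage applies to intervals containing μ, not to future x̄ values.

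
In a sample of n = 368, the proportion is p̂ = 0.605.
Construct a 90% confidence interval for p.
(0.563, 0.647)

Proportion CI:
SE = √(p̂(1-p̂)/n) = √(0.605 · 0.395 / 368) = 0.02548

z* = 1.645
Margin = z* · SE = 1.645 · 0.02548 = 0.0419

CI: 0.605 ± 0.0419 = (0.563, 0.647)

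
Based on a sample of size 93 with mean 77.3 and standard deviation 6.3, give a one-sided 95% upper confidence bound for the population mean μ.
μ ≤ 78.39

Upper bound (one-sided):
t* = 1.662 (one-sided for 95%)
Upper bound = x̄ + t* · s/√n = 77.3 + 1.662 · 6.3/√93 = 78.39

We are 95% confident that μ ≤ 78.39.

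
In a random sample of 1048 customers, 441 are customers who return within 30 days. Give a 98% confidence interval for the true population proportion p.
(0.385, 0.456)

Proportion CI:
p̂ = 441/1048 = 0.42080
SE = √(p̂(1-p̂)/n) = √(0.42080 · 0.57920 / 1048) = 0.01525

z* = 2.326
Margin = z* · SE = 2.326 · 0.01525 = 0.0355

CI: 0.42080 ± 0.0355 = (0.385, 0.456)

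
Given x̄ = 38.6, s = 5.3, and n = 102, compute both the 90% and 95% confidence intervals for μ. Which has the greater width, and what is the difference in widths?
95% CI is wider by 0.34

df = 101
90% CI: t* = 1.660, (37.73, 39.47), width = 2 · t* · s/√n = 1.74
95% CI: t* = 1.984, (37.56, 39.64), width = 2 · t* · s/√n = 2.08

The 95% CI is wider by 2.08 - 1.74 = 0.34.
Higher confidence requires a wider interval.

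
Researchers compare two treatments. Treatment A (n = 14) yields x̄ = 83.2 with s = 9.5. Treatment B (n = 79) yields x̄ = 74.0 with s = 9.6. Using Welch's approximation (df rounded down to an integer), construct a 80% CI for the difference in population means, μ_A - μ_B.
(5.53, 12.87)

Difference: x̄₁ - x̄₂ = 9.20
SE = √(s₁²/n₁ + s₂²/n₂) = √(9.5²/14 + 9.6²/79) = 2.7592
df = 18.03 → 18 (Welch–Satterthwaite, rounded down)
t* = 1.330

CI: 9.20 ± 1.330 · 2.7592 = 9.20 ± 3.67 = (5.53, 12.87)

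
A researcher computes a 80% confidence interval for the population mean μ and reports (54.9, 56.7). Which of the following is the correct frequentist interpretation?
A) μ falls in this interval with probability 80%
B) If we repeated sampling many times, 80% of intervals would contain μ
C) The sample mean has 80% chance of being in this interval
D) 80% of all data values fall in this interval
B

A) Wrong — μ is fixed; the randomness lives in the interval, not in μ.
B) Correct — this is the frequentist long-run coverage interpretation.
C) Wrong — x̄ is observed and sits in the interval by construction.
D) Wrong — a CI is about the parameter μ, not individual data values.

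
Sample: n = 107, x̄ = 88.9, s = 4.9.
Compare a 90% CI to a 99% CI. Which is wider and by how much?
99% CI is wider by 0.92

df = 106
90% CI: t* = 1.659, (88.11, 89.69), width = 2 · t* · s/√n = 1.57
99% CI: t* = 2.623, (87.66, 90.14), width = 2 · t* · s/√n = 2.49

The 99% CI is wider by 2.49 - 1.57 = 0.92.
Higher confidence requires a wider interval.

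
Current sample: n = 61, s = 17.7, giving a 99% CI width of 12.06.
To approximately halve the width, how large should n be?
n ≈ 244

CI width ∝ 1/√n
To reduce width by factor 2, need √n to grow by 2 → need 2² = 4 times as many samples.

Current: n = 61, width = 12.06
New: n = 244, width ≈ 5.88

Width reduced by factor of 12.06/5.88 = 2.05.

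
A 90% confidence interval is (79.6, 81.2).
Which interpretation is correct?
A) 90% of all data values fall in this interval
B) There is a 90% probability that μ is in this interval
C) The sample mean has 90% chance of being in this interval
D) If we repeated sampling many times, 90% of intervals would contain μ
D

A) Wrong — a CI is about the parameter μ, not individual data values.
B) Wrong — μ is fixed; the randomness lives in the interval, not in μ.
C) Wrong — x̄ is observed and sits in the interval by construction.
D) Correct — this is the frequentist long-run coverage interpretation.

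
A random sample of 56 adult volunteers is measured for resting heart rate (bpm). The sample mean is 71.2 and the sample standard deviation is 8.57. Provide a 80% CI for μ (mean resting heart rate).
(69.71, 72.69)

t-interval (σ unknown):
df = n - 1 = 55
t* = 1.297 for 80% confidence

Margin of error = t* · s/√n = 1.297 · 8.57/√56 = 1.49

CI: (69.71, 72.69)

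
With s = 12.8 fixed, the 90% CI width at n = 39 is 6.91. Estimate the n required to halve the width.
n ≈ 156

CI width ∝ 1/√n
To reduce width by factor 2, need √n to grow by 2 → need 2² = 4 times as many samples.

Current: n = 39, width = 6.91
New: n = 156, width ≈ 3.39

Width reduced by factor of 6.91/3.39 = 2.04.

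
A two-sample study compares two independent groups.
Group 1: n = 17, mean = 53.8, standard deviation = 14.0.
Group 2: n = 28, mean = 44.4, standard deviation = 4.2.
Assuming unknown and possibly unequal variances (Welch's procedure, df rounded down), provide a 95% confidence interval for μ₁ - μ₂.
(2.04, 16.76)

Difference: x̄₁ - x̄₂ = 9.40
SE = √(s₁²/n₁ + s₂²/n₂) = √(14.0²/17 + 4.2²/28) = 3.4870
df = 17.76 → 17 (Welch–Satterthwaite, rounded down)
t* = 2.110

CI: 9.40 ± 2.110 · 3.4870 = 9.40 ± 7.36 = (2.04, 16.76)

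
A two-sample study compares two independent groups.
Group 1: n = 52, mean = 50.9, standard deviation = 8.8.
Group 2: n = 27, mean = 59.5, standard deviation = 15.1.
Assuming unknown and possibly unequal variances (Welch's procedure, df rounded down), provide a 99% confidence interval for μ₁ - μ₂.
(-17.19, -0.01)

Difference: x̄₁ - x̄₂ = -8.60
SE = √(s₁²/n₁ + s₂²/n₂) = √(8.8²/52 + 15.1²/27) = 3.1518
df = 35.42 → 35 (Welch–Satterthwaite, rounded down)
t* = 2.724

CI: -8.60 ± 2.724 · 3.1518 = -8.60 ± 8.59 = (-17.19, -0.01)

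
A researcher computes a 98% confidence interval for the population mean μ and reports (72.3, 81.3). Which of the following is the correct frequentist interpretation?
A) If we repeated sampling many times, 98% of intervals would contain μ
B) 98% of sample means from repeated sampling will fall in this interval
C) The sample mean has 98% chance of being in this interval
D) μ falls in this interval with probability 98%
A

A) Correct — this is the frequentist long-run coverage interpretation.
B) Wrong — coverage applies to intervals containing μ, not to future x̄ values.
C) Wrong — x̄ is observed and sits in the interval by construction.
D) Wrong — μ is fixed; the randomness lives in the interval, not in μ.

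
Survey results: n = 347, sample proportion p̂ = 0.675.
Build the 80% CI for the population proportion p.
(0.643, 0.707)

Proportion CI:
SE = √(p̂(1-p̂)/n) = √(0.675 · 0.325 / 347) = 0.02514

z* = 1.282
Margin = z* · SE = 1.282 · 0.02514 = 0.0322

CI: 0.675 ± 0.0322 = (0.643, 0.707)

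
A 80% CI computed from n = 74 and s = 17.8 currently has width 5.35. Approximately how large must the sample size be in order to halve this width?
n ≈ 296

CI width ∝ 1/√n
To reduce width by factor 2, need √n to grow by 2 → need 2² = 4 times as many samples.

Current: n = 74, width = 5.35
New: n = 296, width ≈ 2.66

Width reduced by factor of 5.35/2.66 = 2.01.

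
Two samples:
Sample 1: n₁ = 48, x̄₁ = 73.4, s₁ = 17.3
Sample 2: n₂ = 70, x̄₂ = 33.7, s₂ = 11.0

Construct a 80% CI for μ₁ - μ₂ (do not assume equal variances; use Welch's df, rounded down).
(36.05, 43.35)

Difference: x̄₁ - x̄₂ = 39.70
SE = √(s₁²/n₁ + s₂²/n₂) = √(17.3²/48 + 11.0²/70) = 2.8220
df = 72.86 → 72 (Welch–Satterthwaite, rounded down)
t* = 1.293

CI: 39.70 ± 1.293 · 2.8220 = 39.70 ± 3.65 = (36.05, 43.35)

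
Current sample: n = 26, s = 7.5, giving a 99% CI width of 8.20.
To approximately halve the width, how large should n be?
n ≈ 104

CI width ∝ 1/√n
To reduce width by factor 2, need √n to grow by 2 → need 2² = 4 times as many samples.

Current: n = 26, width = 8.20
New: n = 104, width ≈ 3.86

Width reduced by factor of 8.20/3.86 = 2.12.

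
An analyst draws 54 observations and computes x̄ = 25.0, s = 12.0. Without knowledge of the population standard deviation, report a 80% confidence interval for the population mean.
(22.88, 27.12)

t-interval (σ unknown):
df = n - 1 = 53
t* = 1.298 for 80% confidence

Margin of error = t* · s/√n = 1.298 · 12.0/√54 = 2.12

CI: (22.88, 27.12)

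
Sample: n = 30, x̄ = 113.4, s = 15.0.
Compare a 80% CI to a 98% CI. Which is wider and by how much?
98% CI is wider by 6.30

df = 29
80% CI: t* = 1.311, (109.81, 116.99), width = 2 · t* · s/√n = 7.18
98% CI: t* = 2.462, (106.66, 120.14), width = 2 · t* · s/√n = 13.48

The 98% CI is wider by 13.48 - 7.18 = 6.30.
Higher confidence requires a wider interval.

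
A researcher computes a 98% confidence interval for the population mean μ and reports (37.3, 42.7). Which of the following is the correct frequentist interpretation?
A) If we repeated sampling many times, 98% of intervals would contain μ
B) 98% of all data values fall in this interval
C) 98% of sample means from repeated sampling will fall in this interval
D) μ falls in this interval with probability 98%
A

A) Correct — this is the frequentist long-run coverage interpretation.
B) Wrong — a CI is about the parameter μ, not individual data values.
C) Wrong — coverage applies to intervals containing μ, not to future x̄ values.
D) Wrong — μ is fixed; the randomness lives in the interval, not in μ.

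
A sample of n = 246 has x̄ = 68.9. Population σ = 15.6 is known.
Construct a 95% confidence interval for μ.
(66.95, 70.85)

z-interval (σ known):
z* = 1.960 for 95% confidence

Margin of error = z* · σ/√n = 1.960 · 15.6/√246 = 1.95

CI: (68.9 - 1.95, 68.9 + 1.95) = (66.95, 70.85)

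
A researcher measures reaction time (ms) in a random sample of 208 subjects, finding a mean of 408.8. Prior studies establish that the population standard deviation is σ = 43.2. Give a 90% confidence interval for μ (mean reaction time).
(403.87, 413.73)

z-interval (σ known):
z* = 1.645 for 90% confidence

Margin of error = z* · σ/√n = 1.645 · 43.2/√208 = 4.93

CI: (408.8 - 4.93, 408.8 + 4.93) = (403.87, 413.73)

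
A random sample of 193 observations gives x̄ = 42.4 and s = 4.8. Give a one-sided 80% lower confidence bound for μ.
μ ≥ 42.11

Lower bound (one-sided):
t* = 0.843 (one-sided for 80%)
Lower bound = x̄ - t* · s/√n = 42.4 - 0.843 · 4.8/√193 = 42.11

We are 80% confident that μ ≥ 42.11.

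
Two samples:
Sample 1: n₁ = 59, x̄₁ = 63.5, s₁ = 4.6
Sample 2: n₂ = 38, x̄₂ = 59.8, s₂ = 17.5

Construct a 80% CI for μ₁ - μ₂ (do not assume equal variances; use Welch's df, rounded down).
(-0.08, 7.48)

Difference: x̄₁ - x̄₂ = 3.70
SE = √(s₁²/n₁ + s₂²/n₂) = √(4.6²/59 + 17.5²/38) = 2.9014
df = 40.32 → 40 (Welch–Satterthwaite, rounded down)
t* = 1.303

CI: 3.70 ± 1.303 · 2.9014 = 3.70 ± 3.78 = (-0.08, 7.48)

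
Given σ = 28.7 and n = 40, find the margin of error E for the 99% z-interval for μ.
Margin of error = 11.69

Margin of error = z* · σ/√n
= 2.576 · 28.7/√40
= 2.576 · 28.7/6.3246
= 11.69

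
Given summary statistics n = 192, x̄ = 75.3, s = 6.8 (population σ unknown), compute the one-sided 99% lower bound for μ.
μ ≥ 74.15

Lower bound (one-sided):
t* = 2.346 (one-sided for 99%)
Lower bound = x̄ - t* · s/√n = 75.3 - 2.346 · 6.8/√192 = 74.15

We are 99% confident that μ ≥ 74.15.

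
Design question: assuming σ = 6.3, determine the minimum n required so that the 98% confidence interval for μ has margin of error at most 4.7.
n ≥ 10

For margin E ≤ 4.7:
n ≥ (z* · σ / E)²
n ≥ (2.326 · 6.3 / 4.7)²
n ≥ 9.72

Minimum n = 10 (rounding up)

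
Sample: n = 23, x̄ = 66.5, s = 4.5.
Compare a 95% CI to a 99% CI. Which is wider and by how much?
99% CI is wider by 1.40

df = 22
95% CI: t* = 2.074, (64.55, 68.45), width = 2 · t* · s/√n = 3.89
99% CI: t* = 2.819, (63.85, 69.15), width = 2 · t* · s/√n = 5.29

The 99% CI is wider by 5.29 - 3.89 = 1.40.
Higher confidence requires a wider interval.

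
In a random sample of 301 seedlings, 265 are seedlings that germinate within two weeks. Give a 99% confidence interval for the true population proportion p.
(0.832, 0.929)

Proportion CI:
p̂ = 265/301 = 0.88040
SE = √(p̂(1-p̂)/n) = √(0.88040 · 0.11960 / 301) = 0.01870

z* = 2.576
Margin = z* · SE = 2.576 · 0.01870 = 0.0482

CI: 0.88040 ± 0.0482 = (0.832, 0.929)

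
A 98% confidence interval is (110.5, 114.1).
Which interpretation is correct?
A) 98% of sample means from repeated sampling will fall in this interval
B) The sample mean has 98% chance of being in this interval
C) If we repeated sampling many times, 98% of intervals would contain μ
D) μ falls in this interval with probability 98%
C

A) Wrong — coverage applies to intervals containing μ, not to future x̄ values.
B) Wrong — x̄ is observed and sits in the interval by construction.
C) Correct — this is the frequentist long-run coverage interpretation.
D) Wrong — μ is fixed; the randomness lives in the interval, not in μ.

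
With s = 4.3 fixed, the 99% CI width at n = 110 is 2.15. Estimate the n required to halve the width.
n ≈ 440

CI width ∝ 1/√n
To reduce width by factor 2, need √n to grow by 2 → need 2² = 4 times as many samples.

Current: n = 110, width = 2.15
New: n = 440, width ≈ 1.06

Width reduced by factor of 2.15/1.06 = 2.03.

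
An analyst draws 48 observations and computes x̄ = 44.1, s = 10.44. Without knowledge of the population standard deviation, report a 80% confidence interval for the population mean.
(42.14, 46.06)

t-interval (σ unknown):
df = n - 1 = 47
t* = 1.300 for 80% confidence

Margin of error = t* · s/√n = 1.300 · 10.44/√48 = 1.96

CI: (42.14, 46.06)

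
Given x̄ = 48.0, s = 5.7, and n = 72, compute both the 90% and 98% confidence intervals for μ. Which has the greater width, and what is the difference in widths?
98% CI is wider by 0.96

df = 71
90% CI: t* = 1.667, (46.88, 49.12), width = 2 · t* · s/√n = 2.24
98% CI: t* = 2.380, (46.40, 49.60), width = 2 · t* · s/√n = 3.20

The 98% CI is wider by 3.20 - 2.24 = 0.96.
Higher confidence requires a wider interval.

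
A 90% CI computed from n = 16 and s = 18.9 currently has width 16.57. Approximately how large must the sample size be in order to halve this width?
n ≈ 64

CI width ∝ 1/√n
To reduce width by factor 2, need √n to grow by 2 → need 2² = 4 times as many samples.

Current: n = 16, width = 16.57
New: n = 64, width ≈ 7.89

Width reduced by factor of 16.57/7.89 = 2.10.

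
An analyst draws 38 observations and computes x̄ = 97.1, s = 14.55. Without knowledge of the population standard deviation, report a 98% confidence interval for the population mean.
(91.36, 102.84)

t-interval (σ unknown):
df = n - 1 = 37
t* = 2.431 for 98% confidence

Margin of error = t* · s/√n = 2.431 · 14.55/√38 = 5.74

CI: (91.36, 102.84)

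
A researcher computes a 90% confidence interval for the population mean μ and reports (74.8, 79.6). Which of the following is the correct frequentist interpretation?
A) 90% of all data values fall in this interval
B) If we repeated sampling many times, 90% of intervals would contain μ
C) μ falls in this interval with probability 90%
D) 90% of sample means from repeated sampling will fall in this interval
B

A) Wrong — a CI is about the parameter μ, not individual data values.
B) Correct — this is the frequentist long-run coverage interpretation.
C) Wrong — μ is fixed; the randomness lives in the interval, not in μ.
D) Wrong — coverage applies to intervals containing μ, not to future x̄ values.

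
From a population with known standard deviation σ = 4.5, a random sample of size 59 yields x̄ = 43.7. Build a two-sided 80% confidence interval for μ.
(42.95, 44.45)

z-interval (σ known):
z* = 1.282 for 80% confidence

Margin of error = z* · σ/√n = 1.282 · 4.5/√59 = 0.75

CI: (43.7 - 0.75, 43.7 + 0.75) = (42.95, 44.45)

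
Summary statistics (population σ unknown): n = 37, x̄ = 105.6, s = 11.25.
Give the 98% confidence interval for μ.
(101.10, 110.10)

t-interval (σ unknown):
df = n - 1 = 36
t* = 2.434 for 98% confidence

Margin of error = t* · s/√n = 2.434 · 11.25/√37 = 4.50

CI: (101.10, 110.10)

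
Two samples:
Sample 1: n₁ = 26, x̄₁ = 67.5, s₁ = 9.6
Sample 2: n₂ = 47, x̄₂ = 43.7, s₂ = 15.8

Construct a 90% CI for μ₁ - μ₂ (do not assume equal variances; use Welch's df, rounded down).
(18.84, 28.76)

Difference: x̄₁ - x̄₂ = 23.80
SE = √(s₁²/n₁ + s₂²/n₂) = √(9.6²/26 + 15.8²/47) = 2.9759
df = 70.29 → 70 (Welch–Satterthwaite, rounded down)
t* = 1.667

CI: 23.80 ± 1.667 · 2.9759 = 23.80 ± 4.96 = (18.84, 28.76)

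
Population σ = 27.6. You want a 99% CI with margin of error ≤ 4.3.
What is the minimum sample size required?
n ≥ 274

For margin E ≤ 4.3:
n ≥ (z* · σ / E)²
n ≥ (2.576 · 27.6 / 4.3)²
n ≥ 273.38

Minimum n = 274 (rounding up)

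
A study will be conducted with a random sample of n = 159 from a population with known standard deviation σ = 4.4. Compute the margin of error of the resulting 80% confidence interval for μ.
Margin of error = 0.45

Margin of error = z* · σ/√n
= 1.282 · 4.4/√159
= 1.282 · 4.4/12.6095
= 0.45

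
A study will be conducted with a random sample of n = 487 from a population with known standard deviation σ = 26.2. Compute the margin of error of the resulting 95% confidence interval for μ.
Margin of error = 2.33

Margin of error = z* · σ/√n
= 1.960 · 26.2/√487
= 1.960 · 26.2/22.0681
= 2.33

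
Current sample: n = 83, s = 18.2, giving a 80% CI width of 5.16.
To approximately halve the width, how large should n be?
n ≈ 332

CI width ∝ 1/√n
To reduce width by factor 2, need √n to grow by 2 → need 2² = 4 times as many samples.

Current: n = 83, width = 5.16
New: n = 332, width ≈ 2.57

Width reduced by factor of 5.16/2.57 = 2.01.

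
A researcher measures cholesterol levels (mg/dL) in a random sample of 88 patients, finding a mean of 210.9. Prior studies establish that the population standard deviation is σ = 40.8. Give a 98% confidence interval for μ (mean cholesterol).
(200.78, 221.02)

z-interval (σ known):
z* = 2.326 for 98% confidence

Margin of error = z* · σ/√n = 2.326 · 40.8/√88 = 10.12

CI: (210.9 - 10.12, 210.9 + 10.12) = (200.78, 221.02)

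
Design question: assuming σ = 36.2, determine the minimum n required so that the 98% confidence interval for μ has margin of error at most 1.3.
n ≥ 4196

For margin E ≤ 1.3:
n ≥ (z* · σ / E)²
n ≥ (2.326 · 36.2 / 1.3)²
n ≥ 4195.17

Minimum n = 4196 (rounding up)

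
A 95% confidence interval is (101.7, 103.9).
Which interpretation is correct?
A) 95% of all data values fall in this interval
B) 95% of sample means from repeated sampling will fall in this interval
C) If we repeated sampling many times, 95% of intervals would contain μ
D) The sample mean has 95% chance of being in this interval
C

A) Wrong — a CI is about the parameter μ, not individual data values.
B) Wrong — coverage applies to intervals containing μ, not to future x̄ values.
C) Correct — this is the frequentist long-run coverage interpretation.
D) Wrong — x̄ is observed and sits in the interval by construction.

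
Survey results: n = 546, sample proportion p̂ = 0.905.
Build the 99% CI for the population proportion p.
(0.873, 0.937)

Proportion CI:
SE = √(p̂(1-p̂)/n) = √(0.905 · 0.095 / 546) = 0.01255

z* = 2.576
Margin = z* · SE = 2.576 · 0.01255 = 0.0323

CI: 0.905 ± 0.0323 = (0.873, 0.937)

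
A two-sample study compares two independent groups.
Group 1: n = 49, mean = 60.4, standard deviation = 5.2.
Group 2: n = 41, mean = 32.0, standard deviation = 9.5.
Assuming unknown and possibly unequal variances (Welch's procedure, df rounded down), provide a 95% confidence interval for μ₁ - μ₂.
(25.08, 31.72)

Difference: x̄₁ - x̄₂ = 28.40
SE = √(s₁²/n₁ + s₂²/n₂) = √(5.2²/49 + 9.5²/41) = 1.6592
df = 59.46 → 59 (Welch–Satterthwaite, rounded down)
t* = 2.001

CI: 28.40 ± 2.001 · 1.6592 = 28.40 ± 3.32 = (25.08, 31.72)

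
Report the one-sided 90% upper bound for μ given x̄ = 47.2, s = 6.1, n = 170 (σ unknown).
μ ≤ 47.80

Upper bound (one-sided):
t* = 1.287 (one-sided for 90%)
Upper bound = x̄ + t* · s/√n = 47.2 + 1.287 · 6.1/√170 = 47.80

We are 90% confident that μ ≤ 47.80.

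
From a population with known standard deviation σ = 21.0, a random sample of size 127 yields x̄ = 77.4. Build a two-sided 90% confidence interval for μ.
(74.33, 80.47)

z-interval (σ known):
z* = 1.645 for 90% confidence

Margin of error = z* · σ/√n = 1.645 · 21.0/√127 = 3.07

CI: (77.4 - 3.07, 77.4 + 3.07) = (74.33, 80.47)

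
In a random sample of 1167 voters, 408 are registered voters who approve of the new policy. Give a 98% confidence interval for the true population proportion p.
(0.317, 0.382)

Proportion CI:
p̂ = 408/1167 = 0.34961
SE = √(p̂(1-p̂)/n) = √(0.34961 · 0.65039 / 1167) = 0.01396

z* = 2.326
Margin = z* · SE = 2.326 · 0.01396 = 0.0325

CI: 0.34961 ± 0.0325 = (0.317, 0.382)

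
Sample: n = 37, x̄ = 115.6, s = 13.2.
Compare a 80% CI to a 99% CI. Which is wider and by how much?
99% CI is wider by 6.13

df = 36
80% CI: t* = 1.306, (112.77, 118.43), width = 2 · t* · s/√n = 5.67
99% CI: t* = 2.719, (109.70, 121.50), width = 2 · t* · s/√n = 11.80

The 99% CI is wider by 11.80 - 5.67 = 6.13.
Higher confidence requires a wider interval.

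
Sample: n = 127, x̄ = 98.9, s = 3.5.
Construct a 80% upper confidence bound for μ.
μ ≤ 99.16

Upper bound (one-sided):
t* = 0.844 (one-sided for 80%)
Upper bound = x̄ + t* · s/√n = 98.9 + 0.844 · 3.5/√127 = 99.16

We are 80% confident that μ ≤ 99.16.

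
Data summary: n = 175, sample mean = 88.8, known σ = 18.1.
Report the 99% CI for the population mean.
(85.28, 92.32)

z-interval (σ known):
z* = 2.576 for 99% confidence

Margin of error = z* · σ/√n = 2.576 · 18.1/√175 = 3.52

CI: (88.8 - 3.52, 88.8 + 3.52) = (85.28, 92.32)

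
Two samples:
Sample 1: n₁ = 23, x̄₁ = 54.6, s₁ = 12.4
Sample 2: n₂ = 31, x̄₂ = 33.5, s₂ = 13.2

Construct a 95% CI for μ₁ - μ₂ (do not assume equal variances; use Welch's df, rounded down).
(14.05, 28.15)

Difference: x̄₁ - x̄₂ = 21.10
SE = √(s₁²/n₁ + s₂²/n₂) = √(12.4²/23 + 13.2²/31) = 3.5080
df = 49.09 → 49 (Welch–Satterthwaite, rounded down)
t* = 2.010

CI: 21.10 ± 2.010 · 3.5080 = 21.10 ± 7.05 = (14.05, 28.15)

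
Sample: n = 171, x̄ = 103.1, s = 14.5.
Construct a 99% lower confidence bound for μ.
μ ≥ 100.50

Lower bound (one-sided):
t* = 2.348 (one-sided for 99%)
Lower bound = x̄ - t* · s/√n = 103.1 - 2.348 · 14.5/√171 = 100.50

We are 99% confident that μ ≥ 100.50.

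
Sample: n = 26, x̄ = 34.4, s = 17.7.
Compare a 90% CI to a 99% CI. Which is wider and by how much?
99% CI is wider by 7.49

df = 25
90% CI: t* = 1.708, (28.47, 40.33), width = 2 · t* · s/√n = 11.86
99% CI: t* = 2.787, (24.73, 44.07), width = 2 · t* · s/√n = 19.35

The 99% CI is wider by 19.35 - 11.86 = 7.49.
Higher confidence requires a wider interval.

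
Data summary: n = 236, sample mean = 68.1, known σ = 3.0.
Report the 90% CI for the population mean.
(67.78, 68.42)

z-interval (σ known):
z* = 1.645 for 90% confidence

Margin of error = z* · σ/√n = 1.645 · 3.0/√236 = 0.32

CI: (68.1 - 0.32, 68.1 + 0.32) = (67.78, 68.42)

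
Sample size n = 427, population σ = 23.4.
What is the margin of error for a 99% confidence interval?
Margin of error = 2.92

Margin of error = z* · σ/√n
= 2.576 · 23.4/√427
= 2.576 · 23.4/20.6640
= 2.92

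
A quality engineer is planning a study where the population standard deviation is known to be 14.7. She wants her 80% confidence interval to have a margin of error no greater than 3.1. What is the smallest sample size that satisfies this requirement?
n ≥ 37

For margin E ≤ 3.1:
n ≥ (z* · σ / E)²
n ≥ (1.282 · 14.7 / 3.1)²
n ≥ 36.96

Minimum n = 37 (rounding up)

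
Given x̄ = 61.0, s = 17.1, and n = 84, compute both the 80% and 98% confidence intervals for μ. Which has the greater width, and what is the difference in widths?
98% CI is wider by 4.03

df = 83
80% CI: t* = 1.292, (58.59, 63.41), width = 2 · t* · s/√n = 4.82
98% CI: t* = 2.372, (56.57, 65.43), width = 2 · t* · s/√n = 8.85

The 98% CI is wider by 8.85 - 4.82 = 4.03.
Higher confidence requires a wider interval.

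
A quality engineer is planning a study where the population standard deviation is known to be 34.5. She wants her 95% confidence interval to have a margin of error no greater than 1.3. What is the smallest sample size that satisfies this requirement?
n ≥ 2706

For margin E ≤ 1.3:
n ≥ (z* · σ / E)²
n ≥ (1.960 · 34.5 / 1.3)²
n ≥ 2705.60

Minimum n = 2706 (rounding up)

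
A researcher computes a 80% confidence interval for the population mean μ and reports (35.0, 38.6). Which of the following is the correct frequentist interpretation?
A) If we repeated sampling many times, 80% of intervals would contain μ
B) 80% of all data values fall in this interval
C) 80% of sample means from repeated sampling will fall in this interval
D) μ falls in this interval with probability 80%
A

A) Correct — this is the frequentist long-run coverage interpretation.
B) Wrong — a CI is about the parameter μ, not individual data values.
C) Wrong — coverage applies to intervals containing μ, not to future x̄ values.
D) Wrong — μ is fixed; the randomness lives in the interval, not in μ.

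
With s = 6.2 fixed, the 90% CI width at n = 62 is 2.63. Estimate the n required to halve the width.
n ≈ 248

CI width ∝ 1/√n
To reduce width by factor 2, need √n to grow by 2 → need 2² = 4 times as many samples.

Current: n = 62, width = 2.63
New: n = 248, width ≈ 1.30

Width reduced by factor of 2.63/1.30 = 2.02.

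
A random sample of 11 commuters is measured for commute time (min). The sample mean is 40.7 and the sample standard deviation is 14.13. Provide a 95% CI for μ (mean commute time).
(31.21, 50.19)

t-interval (σ unknown):
df = n - 1 = 10
t* = 2.228 for 95% confidence

Margin of error = t* · s/√n = 2.228 · 14.13/√11 = 9.49

CI: (31.21, 50.19)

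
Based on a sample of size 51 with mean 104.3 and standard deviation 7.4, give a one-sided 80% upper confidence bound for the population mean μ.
μ ≤ 105.18

Upper bound (one-sided):
t* = 0.849 (one-sided for 80%)
Upper bound = x̄ + t* · s/√n = 104.3 + 0.849 · 7.4/√51 = 105.18

We are 80% confident that μ ≤ 105.18.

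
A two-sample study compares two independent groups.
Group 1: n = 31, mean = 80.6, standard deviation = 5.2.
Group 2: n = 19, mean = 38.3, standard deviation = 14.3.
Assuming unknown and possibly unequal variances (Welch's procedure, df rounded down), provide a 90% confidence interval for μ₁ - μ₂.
(36.42, 48.18)

Difference: x̄₁ - x̄₂ = 42.30
SE = √(s₁²/n₁ + s₂²/n₂) = √(5.2²/31 + 14.3²/19) = 3.4110
df = 20.95 → 20 (Welch–Satterthwaite, rounded down)
t* = 1.725

CI: 42.30 ± 1.725 · 3.4110 = 42.30 ± 5.88 = (36.42, 48.18)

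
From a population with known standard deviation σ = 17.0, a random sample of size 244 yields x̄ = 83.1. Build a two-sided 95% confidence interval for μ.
(80.97, 85.23)

z-interval (σ known):
z* = 1.960 for 95% confidence

Margin of error = z* · σ/√n = 1.960 · 17.0/√244 = 2.13

CI: (83.1 - 2.13, 83.1 + 2.13) = (80.97, 85.23)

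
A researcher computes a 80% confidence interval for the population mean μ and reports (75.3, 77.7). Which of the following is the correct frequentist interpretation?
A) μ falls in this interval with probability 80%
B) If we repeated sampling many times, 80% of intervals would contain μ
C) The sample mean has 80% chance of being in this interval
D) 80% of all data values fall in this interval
B

A) Wrong — μ is fixed; the randomness lives in the interval, not in μ.
B) Correct — this is the frequentist long-run coverage interpretation.
C) Wrong — x̄ is observed and sits in the interval by construction.
D) Wrong — a CI is about the parameter μ, not individual data values.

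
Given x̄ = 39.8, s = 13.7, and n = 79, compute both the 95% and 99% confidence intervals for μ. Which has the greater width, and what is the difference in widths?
99% CI is wider by 2.00

df = 78
95% CI: t* = 1.991, (36.73, 42.87), width = 2 · t* · s/√n = 6.14
99% CI: t* = 2.640, (35.73, 43.87), width = 2 · t* · s/√n = 8.14

The 99% CI is wider by 8.14 - 6.14 = 2.00.
Higher confidence requires a wider interval.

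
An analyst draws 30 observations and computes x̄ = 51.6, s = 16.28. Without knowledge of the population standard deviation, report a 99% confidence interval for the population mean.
(43.41, 59.79)

t-interval (σ unknown):
df = n - 1 = 29
t* = 2.756 for 99% confidence

Margin of error = t* · s/√n = 2.756 · 16.28/√30 = 8.19

CI: (43.41, 59.79)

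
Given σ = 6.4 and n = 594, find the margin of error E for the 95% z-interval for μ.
Margin of error = 0.51

Margin of error = z* · σ/√n
= 1.960 · 6.4/√594
= 1.960 · 6.4/24.3721
= 0.51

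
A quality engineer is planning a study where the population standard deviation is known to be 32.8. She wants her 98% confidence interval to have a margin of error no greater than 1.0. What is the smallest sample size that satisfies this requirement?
n ≥ 5821

For margin E ≤ 1.0:
n ≥ (z* · σ / E)²
n ≥ (2.326 · 32.8 / 1.0)²
n ≥ 5820.59

Minimum n = 5821 (rounding up)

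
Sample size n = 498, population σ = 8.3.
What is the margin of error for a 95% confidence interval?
Margin of error = 0.73

Margin of error = z* · σ/√n
= 1.960 · 8.3/√498
= 1.960 · 8.3/22.3159
= 0.73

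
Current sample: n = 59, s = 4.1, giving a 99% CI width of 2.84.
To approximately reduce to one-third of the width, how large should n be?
n ≈ 531

CI width ∝ 1/√n
To reduce width by factor 3, need √n to grow by 3 → need 3² = 9 times as many samples.

Current: n = 59, width = 2.84
New: n = 531, width ≈ 0.92

Width reduced by factor of 2.84/0.92 = 3.09.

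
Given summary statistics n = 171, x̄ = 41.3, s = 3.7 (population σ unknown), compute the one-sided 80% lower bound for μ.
μ ≥ 41.06

Lower bound (one-sided):
t* = 0.844 (one-sided for 80%)
Lower bound = x̄ - t* · s/√n = 41.3 - 0.844 · 3.7/√171 = 41.06

We are 80% confident that μ ≥ 41.06.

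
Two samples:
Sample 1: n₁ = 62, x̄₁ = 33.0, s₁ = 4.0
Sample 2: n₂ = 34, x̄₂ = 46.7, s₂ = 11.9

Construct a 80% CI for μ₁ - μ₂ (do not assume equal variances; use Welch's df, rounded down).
(-16.44, -10.96)

Difference: x̄₁ - x̄₂ = -13.70
SE = √(s₁²/n₁ + s₂²/n₂) = √(4.0²/62 + 11.9²/34) = 2.1031
df = 37.14 → 37 (Welch–Satterthwaite, rounded down)
t* = 1.305

CI: -13.70 ± 1.305 · 2.1031 = -13.70 ± 2.74 = (-16.44, -10.96)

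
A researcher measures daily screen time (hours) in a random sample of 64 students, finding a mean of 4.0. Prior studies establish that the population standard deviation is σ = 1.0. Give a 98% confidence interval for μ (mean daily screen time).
(3.71, 4.29)

z-interval (σ known):
z* = 2.326 for 98% confidence

Margin of error = z* · σ/√n = 2.326 · 1.0/√64 = 0.29

CI: (4.0 - 0.29, 4.0 + 0.29) = (3.71, 4.29)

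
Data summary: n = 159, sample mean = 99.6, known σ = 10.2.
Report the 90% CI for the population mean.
(98.27, 100.93)

z-interval (σ known):
z* = 1.645 for 90% confidence

Margin of error = z* · σ/√n = 1.645 · 10.2/√159 = 1.33

CI: (99.6 - 1.33, 99.6 + 1.33) = (98.27, 100.93)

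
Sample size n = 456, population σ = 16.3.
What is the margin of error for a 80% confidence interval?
Margin of error = 0.98

Margin of error = z* · σ/√n
= 1.282 · 16.3/√456
= 1.282 · 16.3/21.3542
= 0.98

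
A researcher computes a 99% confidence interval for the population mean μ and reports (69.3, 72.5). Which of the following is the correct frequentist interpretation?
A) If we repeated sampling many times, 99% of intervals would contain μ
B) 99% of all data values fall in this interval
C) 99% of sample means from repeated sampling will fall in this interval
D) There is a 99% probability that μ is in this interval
A

A) Correct — this is the frequentist long-run coverage interpretation.
B) Wrong — a CI is about the parameter μ, not individual data values.
C) Wrong — coverage applies to intervals containing μ, not to future x̄ values.
D) Wrong — μ is fixed; the randomness lives in the interval, not in μ.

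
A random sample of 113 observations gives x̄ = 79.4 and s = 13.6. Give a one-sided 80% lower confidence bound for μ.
μ ≥ 78.32

Lower bound (one-sided):
t* = 0.845 (one-sided for 80%)
Lower bound = x̄ - t* · s/√n = 79.4 - 0.845 · 13.6/√113 = 78.32

We are 80% confident that μ ≥ 78.32.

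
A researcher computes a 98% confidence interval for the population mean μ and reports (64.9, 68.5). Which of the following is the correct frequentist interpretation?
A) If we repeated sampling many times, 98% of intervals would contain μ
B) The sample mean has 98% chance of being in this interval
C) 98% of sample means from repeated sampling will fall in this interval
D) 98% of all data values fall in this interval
A

A) Correct — this is the frequentist long-run coverage interpretation.
B) Wrong — x̄ is observed and sits in the interval by construction.
C) Wrong — coverage applies to intervals containing μ, not to future x̄ values.
D) Wrong — a CI is about the parameter μ, not individual data values.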